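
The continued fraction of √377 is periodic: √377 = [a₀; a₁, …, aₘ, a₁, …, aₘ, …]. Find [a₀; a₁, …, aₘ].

a₀ = ⌊√377⌋ = 19.

[19; 2, 2, 2, 38]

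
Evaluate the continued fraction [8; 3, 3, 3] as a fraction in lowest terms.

274/33

Using pₖ = aₖpₖ₋₁ + pₖ₋₂ and qₖ = aₖqₖ₋₁ + qₖ₋₂:
  k=0: a=8, p=8, q=1
  k=1: a=3, p=25, q=3
  k=2: a=3, p=83, q=10
  k=3: a=3, p=274, q=33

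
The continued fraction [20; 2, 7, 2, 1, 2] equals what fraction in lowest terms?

2579/126

Using pₖ = aₖpₖ₋₁ + pₖ₋₂ and qₖ = aₖqₖ₋₁ + qₖ₋₂:
  k=0: a=20, p=20, q=1
  k=1: a=2, p=41, q=2
  k=2: a=7, p=307, q=15
  k=3: a=2, p=655, q=32
  k=4: a=1, p=962, q=47
  k=5: a=2, p=2579, q=126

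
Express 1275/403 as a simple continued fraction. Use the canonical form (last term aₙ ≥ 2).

[3; 6, 9, 2, 3]

1275 = 3·403 + 66
403 = 6·66 + 7
66 = 9·7 + 3
7 = 2·3 + 1
3 = 3·1 + 0  (stop)
So 1275/403 = [3; 6, 9, 2, 3].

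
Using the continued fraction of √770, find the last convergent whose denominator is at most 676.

√770 = [27; 1, 2, 1, 54, …] (period length 4).
Convergents:
  p_0/q_0 = 27/1
  p_1/q_1 = 28/1
  p_2/q_2 = 83/3
  p_3/q_3 = 111/4
  p_4/q_4 = 6077/219
  p_5/q_5 = 6188/223
  p_6/q_6 = 18453/665
  p_7/q_7 = 24641/888
q_6 = 665 ≤ 676 < 888 = q_7, so the answer is 18453/665.

18453/665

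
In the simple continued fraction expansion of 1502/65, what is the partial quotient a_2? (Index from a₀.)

3

1502 = 23·65 + 7   →  a_0 = 23
65 = 9·7 + 2   →  a_1 = 9
7 = 3·2 + 1   →  a_2 = 3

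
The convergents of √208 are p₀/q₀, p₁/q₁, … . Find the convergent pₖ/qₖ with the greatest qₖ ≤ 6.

72/5

√208 = [14; 2, 2, 1, 2, 2, 28, …] (period length 6).
Convergents:
  p_0/q_0 = 14/1
  p_1/q_1 = 29/2
  p_2/q_2 = 72/5
  p_3/q_3 = 101/7
q_2 = 5 ≤ 6 < 7 = q_3, so the answer is 72/5.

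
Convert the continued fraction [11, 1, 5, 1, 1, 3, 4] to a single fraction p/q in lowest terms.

2334/197

Using pₖ = aₖpₖ₋₁ + pₖ₋₂ and qₖ = aₖqₖ₋₁ + qₖ₋₂:
  k=0: a=11, p=11, q=1
  k=1: a=1, p=12, q=1
  k=2: a=5, p=71, q=6
  k=3: a=1, p=83, q=7
  k=4: a=1, p=154, q=13
  k=5: a=3, p=545, q=46
  k=6: a=4, p=2334, q=197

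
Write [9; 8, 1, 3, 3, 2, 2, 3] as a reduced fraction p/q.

19896/2183

Fold from the inside: start with 3/1.
  2 + 1/3 = 7/3
  2 + 3/7 = 17/7
  3 + 7/17 = 58/17
  3 + 17/58 = 191/58
  1 + 58/191 = 249/191
  8 + 191/249 = 2183/249
  9 + 249/2183 = 19896/2183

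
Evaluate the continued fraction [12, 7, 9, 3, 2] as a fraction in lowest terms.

5609/462

Fold from the inside: start with 2/1.
  3 + 1/2 = 7/2
  9 + 2/7 = 65/7
  7 + 7/65 = 462/65
  12 + 65/462 = 5609/462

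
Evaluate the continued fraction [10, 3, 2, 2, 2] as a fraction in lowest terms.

422/41

Fold from the inside: start with 2/1.
  2 + 1/2 = 5/2
  2 + 2/5 = 12/5
  3 + 5/12 = 41/12
  10 + 12/41 = 422/41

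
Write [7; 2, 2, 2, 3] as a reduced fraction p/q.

304/41

Using pₖ = aₖpₖ₋₁ + pₖ₋₂ and qₖ = aₖqₖ₋₁ + qₖ₋₂:
  k=0: a=7, p=7, q=1
  k=1: a=2, p=15, q=2
  k=2: a=2, p=37, q=5
  k=3: a=2, p=89, q=12
  k=4: a=3, p=304, q=41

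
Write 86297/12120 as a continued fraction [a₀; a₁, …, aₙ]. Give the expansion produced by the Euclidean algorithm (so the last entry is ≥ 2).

[7; 8, 3, 7, 7, 4, 2]

86297 = 7×12120 + 1457
12120 = 8×1457 + 464
1457 = 3×464 + 65
464 = 7×65 + 9
65 = 7×9 + 2
9 = 4×2 + 1
2 = 2×1 + 0  (stop)
So 86297/12120 = [7; 8, 3, 7, 7, 4, 2].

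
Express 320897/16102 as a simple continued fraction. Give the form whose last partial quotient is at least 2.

320897 = 19·16102 + 14959
16102 = 1·14959 + 1143
14959 = 13·1143 + 100
1143 = 11·100 + 43
100 = 2·43 + 14
43 = 3·14 + 1
14 = 14·1 + 0  (stop)
So 320897/16102 = [19; 1, 13, 11, 2, 3, 14].

[19; 1, 13, 11, 2, 3, 14]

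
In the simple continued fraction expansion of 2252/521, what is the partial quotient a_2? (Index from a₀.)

9

2252 = 4·521 + 168   →  a_0 = 4
521 = 3·168 + 17   →  a_1 = 3
168 = 9·17 + 15   →  a_2 = 9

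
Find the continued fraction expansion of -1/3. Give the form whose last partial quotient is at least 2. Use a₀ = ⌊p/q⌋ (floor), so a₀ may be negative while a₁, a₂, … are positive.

[-1; 1, 2]

-1 = -1×3 + 2
3 = 1×2 + 1
2 = 2×1 + 0  (stop)
So -1/3 = [-1; 1, 2].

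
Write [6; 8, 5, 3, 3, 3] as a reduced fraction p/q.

8773/1433

Fold from the inside: start with 3/1.
  3 + 1/3 = 10/3
  3 + 3/10 = 33/10
  5 + 10/33 = 175/33
  8 + 33/175 = 1433/175
  6 + 175/1433 = 8773/1433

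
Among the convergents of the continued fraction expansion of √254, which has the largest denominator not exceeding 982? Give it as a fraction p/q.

8144/511

√254 = [15; 1, 14, 1, 30, …] (period length 4).
Convergents:
  p_0/q_0 = 15/1
  p_1/q_1 = 16/1
  p_2/q_2 = 239/15
  p_3/q_3 = 255/16
  p_4/q_4 = 7889/495
  p_5/q_5 = 8144/511
  p_6/q_6 = 121905/7649
q_5 = 511 ≤ 982 < 7649 = q_6, so the answer is 8144/511.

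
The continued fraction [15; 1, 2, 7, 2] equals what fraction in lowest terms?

737/47

Using pₖ = aₖpₖ₋₁ + pₖ₋₂ and qₖ = aₖqₖ₋₁ + qₖ₋₂:
  k=0: a=15, p=15, q=1
  k=1: a=1, p=16, q=1
  k=2: a=2, p=47, q=3
  k=3: a=7, p=345, q=22
  k=4: a=2, p=737, q=47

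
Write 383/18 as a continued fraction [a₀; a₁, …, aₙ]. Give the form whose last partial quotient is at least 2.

[21; 3, 1, 1, 2]

383 = 21*18 + 5
18 = 3*5 + 3
5 = 1*3 + 2
3 = 1*2 + 1
2 = 2*1 + 0  (stop)
So 383/18 = [21; 3, 1, 1, 2].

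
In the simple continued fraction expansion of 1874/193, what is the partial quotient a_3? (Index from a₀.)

1874 = 9·193 + 137   →  a_0 = 9
193 = 1·137 + 56   →  a_1 = 1
137 = 2·56 + 25   →  a_2 = 2
56 = 2·25 + 6   →  a_3 = 2

2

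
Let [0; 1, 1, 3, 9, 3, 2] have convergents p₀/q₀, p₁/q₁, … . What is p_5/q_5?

115/202

Using pₖ = aₖpₖ₋₁ + pₖ₋₂, qₖ = aₖqₖ₋₁ + qₖ₋₂ (with p₋₁=1, p₋₂=0, q₋₁=0, q₋₂=1):
  k=0: a=0, p=0, q=1
  k=1: a=1, p=1, q=1
  k=2: a=1, p=1, q=2
  k=3: a=3, p=4, q=7
  k=4: a=9, p=37, q=65
  k=5: a=3, p=115, q=202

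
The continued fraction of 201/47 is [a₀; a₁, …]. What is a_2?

1

201 = 4·47 + 13   →  a_0 = 4
47 = 3·13 + 8   →  a_1 = 3
13 = 1·8 + 5   →  a_2 = 1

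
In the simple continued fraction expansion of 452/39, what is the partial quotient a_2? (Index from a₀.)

1

452 = 11·39 + 23   →  a_0 = 11
39 = 1·23 + 16   →  a_1 = 1
23 = 1·16 + 7   →  a_2 = 1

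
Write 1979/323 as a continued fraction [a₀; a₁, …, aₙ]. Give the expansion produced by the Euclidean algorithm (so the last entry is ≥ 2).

[6; 7, 1, 7, 5]

1979 = 6*323 + 41
323 = 7*41 + 36
41 = 1*36 + 5
36 = 7*5 + 1
5 = 5*1 + 0  (stop)
So 1979/323 = [6; 7, 1, 7, 5].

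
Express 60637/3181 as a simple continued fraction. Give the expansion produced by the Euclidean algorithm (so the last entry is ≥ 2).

[19; 16, 15, 4, 3]

60637 = 19·3181 + 198
3181 = 16·198 + 13
198 = 15·13 + 3
13 = 4·3 + 1
3 = 3·1 + 0  (stop)
So 60637/3181 = [19; 16, 15, 4, 3].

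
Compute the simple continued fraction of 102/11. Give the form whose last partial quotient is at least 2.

[9; 3, 1, 2]

102 = 9·11 + 3
11 = 3·3 + 2
3 = 1·2 + 1
2 = 2·1 + 0  (stop)
So 102/11 = [9; 3, 1, 2].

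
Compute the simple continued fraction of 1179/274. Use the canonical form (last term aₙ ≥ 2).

[4; 3, 3, 3, 8]

1179 = 4*274 + 83
274 = 3*83 + 25
83 = 3*25 + 8
25 = 3*8 + 1
8 = 8*1 + 0  (stop)
So 1179/274 = [4; 3, 3, 3, 8].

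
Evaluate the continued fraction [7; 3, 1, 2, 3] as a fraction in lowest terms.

269/37

Using pₖ = aₖpₖ₋₁ + pₖ₋₂ and qₖ = aₖqₖ₋₁ + qₖ₋₂:
  k=0: a=7, p=7, q=1
  k=1: a=3, p=22, q=3
  k=2: a=1, p=29, q=4
  k=3: a=2, p=80, q=11
  k=4: a=3, p=269, q=37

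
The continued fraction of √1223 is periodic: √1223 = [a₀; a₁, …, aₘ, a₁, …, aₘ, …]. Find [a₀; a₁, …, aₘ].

a₀ = ⌊√1223⌋ = 34.

[34; 1, 33, 1, 68]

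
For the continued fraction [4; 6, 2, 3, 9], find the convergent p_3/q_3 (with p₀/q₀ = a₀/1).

Using pₖ = aₖpₖ₋₁ + pₖ₋₂, qₖ = aₖqₖ₋₁ + qₖ₋₂ (with p₋₁=1, p₋₂=0, q₋₁=0, q₋₂=1):
  k=0: a=4, p=4, q=1
  k=1: a=6, p=25, q=6
  k=2: a=2, p=54, q=13
  k=3: a=3, p=187, q=45

187/45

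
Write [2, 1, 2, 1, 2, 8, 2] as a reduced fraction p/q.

532/195

Fold from the inside: start with 2/1.
  8 + 1/2 = 17/2
  2 + 2/17 = 36/17
  1 + 17/36 = 53/36
  2 + 36/53 = 142/53
  1 + 53/142 = 195/142
  2 + 142/195 = 532/195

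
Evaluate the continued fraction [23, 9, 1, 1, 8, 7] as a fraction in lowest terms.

26640/1153

Using pₖ = aₖpₖ₋₁ + pₖ₋₂ and qₖ = aₖqₖ₋₁ + qₖ₋₂:
  k=0: a=23, p=23, q=1
  k=1: a=9, p=208, q=9
  k=2: a=1, p=231, q=10
  k=3: a=1, p=439, q=19
  k=4: a=8, p=3743, q=162
  k=5: a=7, p=26640, q=1153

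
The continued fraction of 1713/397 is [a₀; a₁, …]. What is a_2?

1713 = 4·397 + 125   →  a_0 = 4
397 = 3·125 + 22   →  a_1 = 3
125 = 5·22 + 15   →  a_2 = 5

5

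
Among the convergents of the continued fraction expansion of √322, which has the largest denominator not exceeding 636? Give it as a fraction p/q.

11287/629

√322 = [17; 1, 16, 1, 34, …] (period length 4).
Convergents:
  p_0/q_0 = 17/1
  p_1/q_1 = 18/1
  p_2/q_2 = 305/17
  p_3/q_3 = 323/18
  p_4/q_4 = 11287/629
  p_5/q_5 = 11610/647
q_4 = 629 ≤ 636 < 647 = q_5, so the answer is 11287/629.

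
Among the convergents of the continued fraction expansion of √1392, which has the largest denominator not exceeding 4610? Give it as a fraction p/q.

116443/3121

√1392 = [37; 3, 4, 3, 74, …] (period length 4).
Convergents:
  p_0/q_0 = 37/1
  p_1/q_1 = 112/3
  p_2/q_2 = 485/13
  p_3/q_3 = 1567/42
  p_4/q_4 = 116443/3121
  p_5/q_5 = 350896/9405
q_4 = 3121 ≤ 4610 < 9405 = q_5, so the answer is 116443/3121.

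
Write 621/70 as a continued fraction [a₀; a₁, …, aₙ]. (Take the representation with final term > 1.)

621 = 8×70 + 61
70 = 1×61 + 9
61 = 6×9 + 7
9 = 1×7 + 2
7 = 3×2 + 1
2 = 2×1 + 0  (stop)
So 621/70 = [8; 1, 6, 1, 3, 2].

[8; 1, 6, 1, 3, 2]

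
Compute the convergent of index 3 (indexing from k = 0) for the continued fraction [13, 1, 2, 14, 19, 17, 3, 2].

588/43

Using pₖ = aₖpₖ₋₁ + pₖ₋₂, qₖ = aₖqₖ₋₁ + qₖ₋₂ (with p₋₁=1, p₋₂=0, q₋₁=0, q₋₂=1):
  k=0: a=13, p=13, q=1
  k=1: a=1, p=14, q=1
  k=2: a=2, p=41, q=3
  k=3: a=14, p=588, q=43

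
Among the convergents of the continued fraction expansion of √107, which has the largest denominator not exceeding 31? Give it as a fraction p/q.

√107 = [10; 2, 1, 9, 1, 2, 20, …] (period length 6).
Convergents:
  p_0/q_0 = 10/1
  p_1/q_1 = 21/2
  p_2/q_2 = 31/3
  p_3/q_3 = 300/29
  p_4/q_4 = 331/32
q_3 = 29 ≤ 31 < 32 = q_4, so the answer is 300/29.

300/29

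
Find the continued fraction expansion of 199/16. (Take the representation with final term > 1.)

[12; 2, 3, 2]

199 = 12×16 + 7
16 = 2×7 + 2
7 = 3×2 + 1
2 = 2×1 + 0  (stop)
So 199/16 = [12; 2, 3, 2].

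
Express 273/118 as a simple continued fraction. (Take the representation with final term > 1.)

273 = 2·118 + 37
118 = 3·37 + 7
37 = 5·7 + 2
7 = 3·2 + 1
2 = 2·1 + 0  (stop)
So 273/118 = [2; 3, 5, 3, 2].

[2; 3, 5, 3, 2]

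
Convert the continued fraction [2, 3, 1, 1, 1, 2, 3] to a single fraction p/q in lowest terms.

Using pₖ = aₖpₖ₋₁ + pₖ₋₂ and qₖ = aₖqₖ₋₁ + qₖ₋₂:
  k=0: a=2, p=2, q=1
  k=1: a=3, p=7, q=3
  k=2: a=1, p=9, q=4
  k=3: a=1, p=16, q=7
  k=4: a=1, p=25, q=11
  k=5: a=2, p=66, q=29
  k=6: a=3, p=223, q=98

223/98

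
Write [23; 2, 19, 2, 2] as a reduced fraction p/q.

4674/199

Fold from the inside: start with 2/1.
  2 + 1/2 = 5/2
  19 + 2/5 = 97/5
  2 + 5/97 = 199/97
  23 + 97/199 = 4674/199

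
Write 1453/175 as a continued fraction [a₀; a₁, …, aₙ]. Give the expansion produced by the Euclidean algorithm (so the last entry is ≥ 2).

1453 = 8*175 + 53
175 = 3*53 + 16
53 = 3*16 + 5
16 = 3*5 + 1
5 = 5*1 + 0  (stop)
So 1453/175 = [8; 3, 3, 3, 5].

[8; 3, 3, 3, 5]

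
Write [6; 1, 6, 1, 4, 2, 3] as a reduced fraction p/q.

2041/297

Using pₖ = aₖpₖ₋₁ + pₖ₋₂ and qₖ = aₖqₖ₋₁ + qₖ₋₂:
  k=0: a=6, p=6, q=1
  k=1: a=1, p=7, q=1
  k=2: a=6, p=48, q=7
  k=3: a=1, p=55, q=8
  k=4: a=4, p=268, q=39
  k=5: a=2, p=591, q=86
  k=6: a=3, p=2041, q=297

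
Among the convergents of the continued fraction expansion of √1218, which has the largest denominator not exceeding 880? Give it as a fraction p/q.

24395/699

√1218 = [34; 1, 8, 1, 68, …] (period length 4).
Convergents:
  p_0/q_0 = 34/1
  p_1/q_1 = 35/1
  p_2/q_2 = 314/9
  p_3/q_3 = 349/10
  p_4/q_4 = 24046/689
  p_5/q_5 = 24395/699
  p_6/q_6 = 219206/6281
q_5 = 699 ≤ 880 < 6281 = q_6, so the answer is 24395/699.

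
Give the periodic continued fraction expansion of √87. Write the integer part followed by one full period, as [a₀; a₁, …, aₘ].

a₀ = ⌊√87⌋ = 9.
With m₀=0, d₀=1 and mₖ₊₁ = dₖaₖ − mₖ, dₖ₊₁ = (n − mₖ₊₁²)/dₖ, aₖ₊₁ = ⌊(a₀+mₖ₊₁)/dₖ₊₁⌋:
  k=1: m=9, d=6, a=3
  k=2: m=9, d=1, a=18
d=1 and a=2a₀=18 at k=2, so the next step gives (m, d) = (9, 6) again — its k=1 value — and the period has length 2.

[9; 3, 18]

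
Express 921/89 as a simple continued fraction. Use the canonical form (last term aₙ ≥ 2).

[10; 2, 1, 6, 1, 3]

921 = 10·89 + 31
89 = 2·31 + 27
31 = 1·27 + 4
27 = 6·4 + 3
4 = 1·3 + 1
3 = 3·1 + 0  (stop)
So 921/89 = [10; 2, 1, 6, 1, 3].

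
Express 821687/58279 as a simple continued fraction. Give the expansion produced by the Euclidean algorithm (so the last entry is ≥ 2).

821687 = 14×58279 + 5781
58279 = 10×5781 + 469
5781 = 12×469 + 153
469 = 3×153 + 10
153 = 15×10 + 3
10 = 3×3 + 1
3 = 3×1 + 0  (stop)
So 821687/58279 = [14; 10, 12, 3, 15, 3, 3].

[14; 10, 12, 3, 15, 3, 3]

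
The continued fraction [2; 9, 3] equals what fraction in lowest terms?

Using pₖ = aₖpₖ₋₁ + pₖ₋₂ and qₖ = aₖqₖ₋₁ + qₖ₋₂:
  k=0: a=2, p=2, q=1
  k=1: a=9, p=19, q=9
  k=2: a=3, p=59, q=28

59/28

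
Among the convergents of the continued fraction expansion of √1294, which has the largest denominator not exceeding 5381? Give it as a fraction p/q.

93204/2591

√1294 = [35; 1, 34, 1, 70, …] (period length 4).
Convergents:
  p_0/q_0 = 35/1
  p_1/q_1 = 36/1
  p_2/q_2 = 1259/35
  p_3/q_3 = 1295/36
  p_4/q_4 = 91909/2555
  p_5/q_5 = 93204/2591
  p_6/q_6 = 3260845/90649
q_5 = 2591 ≤ 5381 < 90649 = q_6, so the answer is 93204/2591.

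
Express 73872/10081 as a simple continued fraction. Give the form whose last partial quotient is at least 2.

73872 = 7*10081 + 3305
10081 = 3*3305 + 166
3305 = 19*166 + 151
166 = 1*151 + 15
151 = 10*15 + 1
15 = 15*1 + 0  (stop)
So 73872/10081 = [7; 3, 19, 1, 10, 15].

[7; 3, 19, 1, 10, 15]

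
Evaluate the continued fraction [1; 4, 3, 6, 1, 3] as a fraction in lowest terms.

Using pₖ = aₖpₖ₋₁ + pₖ₋₂ and qₖ = aₖqₖ₋₁ + qₖ₋₂:
  k=0: a=1, p=1, q=1
  k=1: a=4, p=5, q=4
  k=2: a=3, p=16, q=13
  k=3: a=6, p=101, q=82
  k=4: a=1, p=117, q=95
  k=5: a=3, p=452, q=367

452/367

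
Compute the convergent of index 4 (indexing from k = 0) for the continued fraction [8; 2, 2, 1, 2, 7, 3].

Using pₖ = aₖpₖ₋₁ + pₖ₋₂, qₖ = aₖqₖ₋₁ + qₖ₋₂ (with p₋₁=1, p₋₂=0, q₋₁=0, q₋₂=1):
  k=0: a=8, p=8, q=1
  k=1: a=2, p=17, q=2
  k=2: a=2, p=42, q=5
  k=3: a=1, p=59, q=7
  k=4: a=2, p=160, q=19

160/19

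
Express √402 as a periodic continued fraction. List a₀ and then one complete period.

[20; 20, 40]

a₀ = ⌊√402⌋ = 20.
With m₀=0, d₀=1 and mₖ₊₁ = dₖaₖ − mₖ, dₖ₊₁ = (n − mₖ₊₁²)/dₖ, aₖ₊₁ = ⌊(a₀+mₖ₊₁)/dₖ₊₁⌋:
  k=1: m=20, d=2, a=20
  k=2: m=20, d=1, a=40
d=1 and a=2a₀=40 at k=2, so the next step gives (m, d) = (20, 2) again — its k=1 value — and the period has length 2.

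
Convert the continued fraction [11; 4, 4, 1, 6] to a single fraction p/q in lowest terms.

1607/143

Fold from the inside: start with 6/1.
  1 + 1/6 = 7/6
  4 + 6/7 = 34/7
  4 + 7/34 = 143/34
  11 + 34/143 = 1607/143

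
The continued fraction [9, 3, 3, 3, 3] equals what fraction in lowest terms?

Fold from the inside: start with 3/1.
  3 + 1/3 = 10/3
  3 + 3/10 = 33/10
  3 + 10/33 = 109/33
  9 + 33/109 = 1014/109

1014/109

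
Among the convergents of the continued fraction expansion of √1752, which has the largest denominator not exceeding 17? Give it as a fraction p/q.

293/7

√1752 = [41; 1, 5, 1, 82, …] (period length 4).
Convergents:
  p_0/q_0 = 41/1
  p_1/q_1 = 42/1
  p_2/q_2 = 251/6
  p_3/q_3 = 293/7
  p_4/q_4 = 24277/580
q_3 = 7 ≤ 17 < 580 = q_4, so the answer is 293/7.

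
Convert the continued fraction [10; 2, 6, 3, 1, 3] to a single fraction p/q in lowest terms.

2124/203

Fold from the inside: start with 3/1.
  1 + 1/3 = 4/3
  3 + 3/4 = 15/4
  6 + 4/15 = 94/15
  2 + 15/94 = 203/94
  10 + 94/203 = 2124/203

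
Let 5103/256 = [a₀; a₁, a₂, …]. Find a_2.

5103 = 19·256 + 239   →  a_0 = 19
256 = 1·239 + 17   →  a_1 = 1
239 = 14·17 + 1   →  a_2 = 14

14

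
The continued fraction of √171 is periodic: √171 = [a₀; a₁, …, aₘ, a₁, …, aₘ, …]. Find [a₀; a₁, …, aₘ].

a₀ = ⌊√171⌋ = 13.
With m₀=0, d₀=1 and mₖ₊₁ = dₖaₖ − mₖ, dₖ₊₁ = (n − mₖ₊₁²)/dₖ, aₖ₊₁ = ⌊(a₀+mₖ₊₁)/dₖ₊₁⌋:
  k=1: m=13, d=2, a=13
  k=2: m=13, d=1, a=26
d=1 and a=2a₀=26 at k=2, so the next step gives (m, d) = (13, 2) again — its k=1 value — and the period has length 2.

[13; 13, 26]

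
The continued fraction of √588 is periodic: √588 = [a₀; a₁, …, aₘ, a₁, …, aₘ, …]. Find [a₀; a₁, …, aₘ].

[24; 4, 48]

a₀ = ⌊√588⌋ = 24.
With m₀=0, d₀=1 and mₖ₊₁ = dₖaₖ − mₖ, dₖ₊₁ = (n − mₖ₊₁²)/dₖ, aₖ₊₁ = ⌊(a₀+mₖ₊₁)/dₖ₊₁⌋:
  k=1: m=24, d=12, a=4
  k=2: m=24, d=1, a=48
d=1 and a=2a₀=48 at k=2, so the next step gives (m, d) = (24, 12) again — its k=1 value — and the period has length 2.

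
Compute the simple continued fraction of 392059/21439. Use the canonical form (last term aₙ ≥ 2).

392059 = 18×21439 + 6157
21439 = 3×6157 + 2968
6157 = 2×2968 + 221
2968 = 13×221 + 95
221 = 2×95 + 31
95 = 3×31 + 2
31 = 15×2 + 1
2 = 2×1 + 0  (stop)
So 392059/21439 = [18; 3, 2, 13, 2, 3, 15, 2].

[18; 3, 2, 13, 2, 3, 15, 2]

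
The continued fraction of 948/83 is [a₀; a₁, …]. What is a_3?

1

948 = 11·83 + 35   →  a_0 = 11
83 = 2·35 + 13   →  a_1 = 2
35 = 2·13 + 9   →  a_2 = 2
13 = 1·9 + 4   →  a_3 = 1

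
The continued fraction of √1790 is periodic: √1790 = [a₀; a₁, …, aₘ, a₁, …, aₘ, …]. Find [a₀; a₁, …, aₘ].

a₀ = ⌊√1790⌋ = 42.
With m₀=0, d₀=1 and mₖ₊₁ = dₖaₖ − mₖ, dₖ₊₁ = (n − mₖ₊₁²)/dₖ, aₖ₊₁ = ⌊(a₀+mₖ₊₁)/dₖ₊₁⌋:
  k=1: m=42, d=26, a=3
  k=2: m=36, d=19, a=4
  k=3: m=40, d=10, a=8
  k=4: m=40, d=19, a=4
  k=5: m=36, d=26, a=3
  k=6: m=42, d=1, a=84
d=1 and a=2a₀=84 at k=6, so the next step gives (m, d) = (42, 26) again — its k=1 value — and the period has length 6.

[42; 3, 4, 8, 4, 3, 84]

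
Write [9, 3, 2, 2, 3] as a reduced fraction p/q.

539/58

Fold from the inside: start with 3/1.
  2 + 1/3 = 7/3
  2 + 3/7 = 17/7
  3 + 7/17 = 58/17
  9 + 17/58 = 539/58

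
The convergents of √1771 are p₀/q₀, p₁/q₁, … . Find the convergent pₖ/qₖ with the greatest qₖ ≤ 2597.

42462/1009

√1771 = [42; 12, 84, …] (period length 2).
Convergents:
  p_0/q_0 = 42/1
  p_1/q_1 = 505/12
  p_2/q_2 = 42462/1009
  p_3/q_3 = 510049/12120
q_2 = 1009 ≤ 2597 < 12120 = q_3, so the answer is 42462/1009.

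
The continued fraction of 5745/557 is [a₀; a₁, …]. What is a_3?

5745 = 10·557 + 175   →  a_0 = 10
557 = 3·175 + 32   →  a_1 = 3
175 = 5·32 + 15   →  a_2 = 5
32 = 2·15 + 2   →  a_3 = 2

2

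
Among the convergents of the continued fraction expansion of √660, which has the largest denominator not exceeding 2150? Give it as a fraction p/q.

√660 = [25; 1, 2, 4, 2, 1, 50, …] (period length 6).
Convergents:
  p_0/q_0 = 25/1
  p_1/q_1 = 26/1
  p_2/q_2 = 77/3
  p_3/q_3 = 334/13
  p_4/q_4 = 745/29
  p_5/q_5 = 1079/42
  p_6/q_6 = 54695/2129
  p_7/q_7 = 55774/2171
q_6 = 2129 ≤ 2150 < 2171 = q_7, so the answer is 54695/2129.

54695/2129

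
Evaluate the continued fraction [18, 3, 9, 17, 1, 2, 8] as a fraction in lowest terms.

Fold from the inside: start with 8/1.
  2 + 1/8 = 17/8
  1 + 8/17 = 25/17
  17 + 17/25 = 442/25
  9 + 25/442 = 4003/442
  3 + 442/4003 = 12451/4003
  18 + 4003/12451 = 228121/12451

228121/12451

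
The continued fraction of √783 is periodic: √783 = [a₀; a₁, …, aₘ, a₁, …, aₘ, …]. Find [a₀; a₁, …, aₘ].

a₀ = ⌊√783⌋ = 27.

[27; 1, 54]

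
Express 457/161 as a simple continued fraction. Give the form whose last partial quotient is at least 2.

[2; 1, 5, 5, 5]

457 = 2*161 + 135
161 = 1*135 + 26
135 = 5*26 + 5
26 = 5*5 + 1
5 = 5*1 + 0  (stop)
So 457/161 = [2; 1, 5, 5, 5].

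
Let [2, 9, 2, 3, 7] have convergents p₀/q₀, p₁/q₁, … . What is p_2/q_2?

40/19

Using pₖ = aₖpₖ₋₁ + pₖ₋₂, qₖ = aₖqₖ₋₁ + qₖ₋₂ (with p₋₁=1, p₋₂=0, q₋₁=0, q₋₂=1):
  k=0: a=2, p=2, q=1
  k=1: a=9, p=19, q=9
  k=2: a=2, p=40, q=19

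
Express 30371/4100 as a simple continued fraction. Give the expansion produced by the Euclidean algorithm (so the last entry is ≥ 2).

[7; 2, 2, 4, 1, 8, 8, 2]

30371 = 7×4100 + 1671
4100 = 2×1671 + 758
1671 = 2×758 + 155
758 = 4×155 + 138
155 = 1×138 + 17
138 = 8×17 + 2
17 = 8×2 + 1
2 = 2×1 + 0  (stop)
So 30371/4100 = [7; 2, 2, 4, 1, 8, 8, 2].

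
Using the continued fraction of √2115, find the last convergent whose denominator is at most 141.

√2115 = [45; 1, 90, …] (period length 2).
Convergents:
  p_0/q_0 = 45/1
  p_1/q_1 = 46/1
  p_2/q_2 = 4185/91
  p_3/q_3 = 4231/92
  p_4/q_4 = 384975/8371
q_3 = 92 ≤ 141 < 8371 = q_4, so the answer is 4231/92.

4231/92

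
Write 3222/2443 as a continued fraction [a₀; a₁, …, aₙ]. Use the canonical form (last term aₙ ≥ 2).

[1; 3, 7, 2, 1, 6, 2, 2]

3222 = 1·2443 + 779
2443 = 3·779 + 106
779 = 7·106 + 37
106 = 2·37 + 32
37 = 1·32 + 5
32 = 6·5 + 2
5 = 2·2 + 1
2 = 2·1 + 0  (stop)
So 3222/2443 = [1; 3, 7, 2, 1, 6, 2, 2].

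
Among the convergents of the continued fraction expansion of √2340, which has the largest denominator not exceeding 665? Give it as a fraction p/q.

√2340 = [48; 2, 1, 2, 10, 2, 1, 2, 96, …] (period length 8).
Convergents:
  p_0/q_0 = 48/1
  p_1/q_1 = 97/2
  p_2/q_2 = 145/3
  p_3/q_3 = 387/8
  p_4/q_4 = 4015/83
  p_5/q_5 = 8417/174
  p_6/q_6 = 12432/257
  p_7/q_7 = 33281/688
q_6 = 257 ≤ 665 < 688 = q_7, so the answer is 12432/257.

12432/257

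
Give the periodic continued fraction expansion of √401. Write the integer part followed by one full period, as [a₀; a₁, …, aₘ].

a₀ = ⌊√401⌋ = 20.
With m₀=0, d₀=1 and mₖ₊₁ = dₖaₖ − mₖ, dₖ₊₁ = (n − mₖ₊₁²)/dₖ, aₖ₊₁ = ⌊(a₀+mₖ₊₁)/dₖ₊₁⌋:
  k=1: m=20, d=1, a=40
d=1 and a=2a₀=40 at k=1, so the next step gives (m, d) = (20, 1) again — its k=1 value — and the period has length 1.

[20; 40]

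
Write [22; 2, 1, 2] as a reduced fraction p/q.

179/8

Using pₖ = aₖpₖ₋₁ + pₖ₋₂ and qₖ = aₖqₖ₋₁ + qₖ₋₂:
  k=0: a=22, p=22, q=1
  k=1: a=2, p=45, q=2
  k=2: a=1, p=67, q=3
  k=3: a=2, p=179, q=8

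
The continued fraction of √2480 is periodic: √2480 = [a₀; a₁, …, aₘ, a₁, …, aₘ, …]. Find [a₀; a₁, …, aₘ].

[49; 1, 3, 1, 98]

a₀ = ⌊√2480⌋ = 49.
With m₀=0, d₀=1 and mₖ₊₁ = dₖaₖ − mₖ, dₖ₊₁ = (n − mₖ₊₁²)/dₖ, aₖ₊₁ = ⌊(a₀+mₖ₊₁)/dₖ₊₁⌋:
  k=1: m=49, d=79, a=1
  k=2: m=30, d=20, a=3
  k=3: m=30, d=79, a=1
  k=4: m=49, d=1, a=98
d=1 and a=2a₀=98 at k=4, so the next step gives (m, d) = (49, 79) again — its k=1 value — and the period has length 4.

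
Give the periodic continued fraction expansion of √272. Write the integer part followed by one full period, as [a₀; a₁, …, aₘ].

a₀ = ⌊√272⌋ = 16.
With m₀=0, d₀=1 and mₖ₊₁ = dₖaₖ − mₖ, dₖ₊₁ = (n − mₖ₊₁²)/dₖ, aₖ₊₁ = ⌊(a₀+mₖ₊₁)/dₖ₊₁⌋:
  k=1: m=16, d=16, a=2
  k=2: m=16, d=1, a=32
d=1 and a=2a₀=32 at k=2, so the next step gives (m, d) = (16, 16) again — its k=1 value — and the period has length 2.

[16; 2, 32]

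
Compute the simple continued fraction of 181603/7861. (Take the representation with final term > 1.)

[23; 9, 1, 4, 1, 3, 11, 3]

181603 = 23*7861 + 800
7861 = 9*800 + 661
800 = 1*661 + 139
661 = 4*139 + 105
139 = 1*105 + 34
105 = 3*34 + 3
34 = 11*3 + 1
3 = 3*1 + 0  (stop)
So 181603/7861 = [23; 9, 1, 4, 1, 3, 11, 3].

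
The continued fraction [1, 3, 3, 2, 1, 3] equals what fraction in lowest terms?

Fold from the inside: start with 3/1.
  1 + 1/3 = 4/3
  2 + 3/4 = 11/4
  3 + 4/11 = 37/11
  3 + 11/37 = 122/37
  1 + 37/122 = 159/122

159/122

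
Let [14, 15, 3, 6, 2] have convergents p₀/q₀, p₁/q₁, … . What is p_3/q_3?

Using pₖ = aₖpₖ₋₁ + pₖ₋₂, qₖ = aₖqₖ₋₁ + qₖ₋₂ (with p₋₁=1, p₋₂=0, q₋₁=0, q₋₂=1):
  k=0: a=14, p=14, q=1
  k=1: a=15, p=211, q=15
  k=2: a=3, p=647, q=46
  k=3: a=6, p=4093, q=291

4093/291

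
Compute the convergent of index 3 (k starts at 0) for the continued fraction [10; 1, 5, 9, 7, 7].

596/55

Using pₖ = aₖpₖ₋₁ + pₖ₋₂, qₖ = aₖqₖ₋₁ + qₖ₋₂ (with p₋₁=1, p₋₂=0, q₋₁=0, q₋₂=1):
  k=0: a=10, p=10, q=1
  k=1: a=1, p=11, q=1
  k=2: a=5, p=65, q=6
  k=3: a=9, p=596, q=55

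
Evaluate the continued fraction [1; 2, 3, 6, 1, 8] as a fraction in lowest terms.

Fold from the inside: start with 8/1.
  1 + 1/8 = 9/8
  6 + 8/9 = 62/9
  3 + 9/62 = 195/62
  2 + 62/195 = 452/195
  1 + 195/452 = 647/452

647/452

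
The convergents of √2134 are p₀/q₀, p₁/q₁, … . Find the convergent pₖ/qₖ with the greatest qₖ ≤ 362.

9701/210

√2134 = [46; 5, 8, 5, 92, …] (period length 4).
Convergents:
  p_0/q_0 = 46/1
  p_1/q_1 = 231/5
  p_2/q_2 = 1894/41
  p_3/q_3 = 9701/210
  p_4/q_4 = 894386/19361
q_3 = 210 ≤ 362 < 19361 = q_4, so the answer is 9701/210.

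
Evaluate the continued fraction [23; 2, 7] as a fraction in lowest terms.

352/15

Fold from the inside: start with 7/1.
  2 + 1/7 = 15/7
  23 + 7/15 = 352/15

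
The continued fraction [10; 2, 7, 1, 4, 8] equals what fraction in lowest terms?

Using pₖ = aₖpₖ₋₁ + pₖ₋₂ and qₖ = aₖqₖ₋₁ + qₖ₋₂:
  k=0: a=10, p=10, q=1
  k=1: a=2, p=21, q=2
  k=2: a=7, p=157, q=15
  k=3: a=1, p=178, q=17
  k=4: a=4, p=869, q=83
  k=5: a=8, p=7130, q=681

7130/681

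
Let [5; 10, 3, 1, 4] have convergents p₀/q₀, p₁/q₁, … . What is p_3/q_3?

Using pₖ = aₖpₖ₋₁ + pₖ₋₂, qₖ = aₖqₖ₋₁ + qₖ₋₂ (with p₋₁=1, p₋₂=0, q₋₁=0, q₋₂=1):
  k=0: a=5, p=5, q=1
  k=1: a=10, p=51, q=10
  k=2: a=3, p=158, q=31
  k=3: a=1, p=209, q=41

209/41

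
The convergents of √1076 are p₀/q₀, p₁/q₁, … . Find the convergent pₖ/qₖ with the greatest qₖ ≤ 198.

√1076 = [32; 1, 4, 16, 4, 1, 64, …] (period length 6).
Convergents:
  p_0/q_0 = 32/1
  p_1/q_1 = 33/1
  p_2/q_2 = 164/5
  p_3/q_3 = 2657/81
  p_4/q_4 = 10792/329
q_3 = 81 ≤ 198 < 329 = q_4, so the answer is 2657/81.

2657/81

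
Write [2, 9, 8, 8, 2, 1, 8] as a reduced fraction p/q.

Fold from the inside: start with 8/1.
  1 + 1/8 = 9/8
  2 + 8/9 = 26/9
  8 + 9/26 = 217/26
  8 + 26/217 = 1762/217
  9 + 217/1762 = 16075/1762
  2 + 1762/16075 = 33912/16075

33912/16075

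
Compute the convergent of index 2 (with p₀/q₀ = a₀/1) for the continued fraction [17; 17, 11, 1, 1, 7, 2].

Using pₖ = aₖpₖ₋₁ + pₖ₋₂, qₖ = aₖqₖ₋₁ + qₖ₋₂ (with p₋₁=1, p₋₂=0, q₋₁=0, q₋₂=1):
  k=0: a=17, p=17, q=1
  k=1: a=17, p=290, q=17
  k=2: a=11, p=3207, q=188

3207/188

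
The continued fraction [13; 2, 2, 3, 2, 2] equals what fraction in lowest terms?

Fold from the inside: start with 2/1.
  2 + 1/2 = 5/2
  3 + 2/5 = 17/5
  2 + 5/17 = 39/17
  2 + 17/39 = 95/39
  13 + 39/95 = 1274/95

1274/95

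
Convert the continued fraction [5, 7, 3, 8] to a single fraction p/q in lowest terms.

Using pₖ = aₖpₖ₋₁ + pₖ₋₂ and qₖ = aₖqₖ₋₁ + qₖ₋₂:
  k=0: a=5, p=5, q=1
  k=1: a=7, p=36, q=7
  k=2: a=3, p=113, q=22
  k=3: a=8, p=940, q=183

940/183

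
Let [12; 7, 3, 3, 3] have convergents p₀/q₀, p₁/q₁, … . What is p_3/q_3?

886/73

Using pₖ = aₖpₖ₋₁ + pₖ₋₂, qₖ = aₖqₖ₋₁ + qₖ₋₂ (with p₋₁=1, p₋₂=0, q₋₁=0, q₋₂=1):
  k=0: a=12, p=12, q=1
  k=1: a=7, p=85, q=7
  k=2: a=3, p=267, q=22
  k=3: a=3, p=886, q=73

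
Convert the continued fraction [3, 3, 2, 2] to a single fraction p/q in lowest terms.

56/17

Fold from the inside: start with 2/1.
  2 + 1/2 = 5/2
  3 + 2/5 = 17/5
  3 + 5/17 = 56/17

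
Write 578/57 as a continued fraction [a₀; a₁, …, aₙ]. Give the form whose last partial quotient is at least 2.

578 = 10×57 + 8
57 = 7×8 + 1
8 = 8×1 + 0  (stop)
So 578/57 = [10; 7, 8].

[10; 7, 8]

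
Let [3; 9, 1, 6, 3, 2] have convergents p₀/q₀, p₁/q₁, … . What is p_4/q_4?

673/217

Using pₖ = aₖpₖ₋₁ + pₖ₋₂, qₖ = aₖqₖ₋₁ + qₖ₋₂ (with p₋₁=1, p₋₂=0, q₋₁=0, q₋₂=1):
  k=0: a=3, p=3, q=1
  k=1: a=9, p=28, q=9
  k=2: a=1, p=31, q=10
  k=3: a=6, p=214, q=69
  k=4: a=3, p=673, q=217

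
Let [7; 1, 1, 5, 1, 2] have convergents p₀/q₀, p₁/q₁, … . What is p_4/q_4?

Using pₖ = aₖpₖ₋₁ + pₖ₋₂, qₖ = aₖqₖ₋₁ + qₖ₋₂ (with p₋₁=1, p₋₂=0, q₋₁=0, q₋₂=1):
  k=0: a=7, p=7, q=1
  k=1: a=1, p=8, q=1
  k=2: a=1, p=15, q=2
  k=3: a=5, p=83, q=11
  k=4: a=1, p=98, q=13

98/13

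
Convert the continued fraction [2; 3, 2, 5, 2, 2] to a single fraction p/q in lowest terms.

467/204

Fold from the inside: start with 2/1.
  2 + 1/2 = 5/2
  5 + 2/5 = 27/5
  2 + 5/27 = 59/27
  3 + 27/59 = 204/59
  2 + 59/204 = 467/204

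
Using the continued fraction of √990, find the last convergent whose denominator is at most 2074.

√990 = [31; 2, 6, 2, 62, …] (period length 4).
Convergents:
  p_0/q_0 = 31/1
  p_1/q_1 = 63/2
  p_2/q_2 = 409/13
  p_3/q_3 = 881/28
  p_4/q_4 = 55031/1749
  p_5/q_5 = 110943/3526
q_4 = 1749 ≤ 2074 < 3526 = q_5, so the answer is 55031/1749.

55031/1749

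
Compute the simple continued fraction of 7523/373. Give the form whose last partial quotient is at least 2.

7523 = 20×373 + 63
373 = 5×63 + 58
63 = 1×58 + 5
58 = 11×5 + 3
5 = 1×3 + 2
3 = 1×2 + 1
2 = 2×1 + 0  (stop)
So 7523/373 = [20; 5, 1, 11, 1, 1, 2].

[20; 5, 1, 11, 1, 1, 2]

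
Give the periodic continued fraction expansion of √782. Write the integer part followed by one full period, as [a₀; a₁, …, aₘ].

[27; 1, 26, 1, 54]

a₀ = ⌊√782⌋ = 27.
With m₀=0, d₀=1 and mₖ₊₁ = dₖaₖ − mₖ, dₖ₊₁ = (n − mₖ₊₁²)/dₖ, aₖ₊₁ = ⌊(a₀+mₖ₊₁)/dₖ₊₁⌋:
  k=1: m=27, d=53, a=1
  k=2: m=26, d=2, a=26
  k=3: m=26, d=53, a=1
  k=4: m=27, d=1, a=54
d=1 and a=2a₀=54 at k=4, so the next step gives (m, d) = (27, 53) again — its k=1 value — and the period has length 4.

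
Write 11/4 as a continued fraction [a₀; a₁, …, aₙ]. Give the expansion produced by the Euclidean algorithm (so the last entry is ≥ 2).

[2; 1, 3]

11 = 2*4 + 3
4 = 1*3 + 1
3 = 3*1 + 0  (stop)
So 11/4 = [2; 1, 3].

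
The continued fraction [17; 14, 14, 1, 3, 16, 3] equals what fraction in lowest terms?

705087/41303

Fold from the inside: start with 3/1.
  16 + 1/3 = 49/3
  3 + 3/49 = 150/49
  1 + 49/150 = 199/150
  14 + 150/199 = 2936/199
  14 + 199/2936 = 41303/2936
  17 + 2936/41303 = 705087/41303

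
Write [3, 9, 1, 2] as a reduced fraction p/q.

90/29

Fold from the inside: start with 2/1.
  1 + 1/2 = 3/2
  9 + 2/3 = 29/3
  3 + 3/29 = 90/29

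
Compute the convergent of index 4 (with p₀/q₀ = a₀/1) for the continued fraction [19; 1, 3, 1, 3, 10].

376/19

Using pₖ = aₖpₖ₋₁ + pₖ₋₂, qₖ = aₖqₖ₋₁ + qₖ₋₂ (with p₋₁=1, p₋₂=0, q₋₁=0, q₋₂=1):
  k=0: a=19, p=19, q=1
  k=1: a=1, p=20, q=1
  k=2: a=3, p=79, q=4
  k=3: a=1, p=99, q=5
  k=4: a=3, p=376, q=19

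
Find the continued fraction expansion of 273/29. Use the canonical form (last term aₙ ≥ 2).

273 = 9*29 + 12
29 = 2*12 + 5
12 = 2*5 + 2
5 = 2*2 + 1
2 = 2*1 + 0  (stop)
So 273/29 = [9; 2, 2, 2, 2].

[9; 2, 2, 2, 2]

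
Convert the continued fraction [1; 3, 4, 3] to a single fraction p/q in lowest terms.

Using pₖ = aₖpₖ₋₁ + pₖ₋₂ and qₖ = aₖqₖ₋₁ + qₖ₋₂:
  k=0: a=1, p=1, q=1
  k=1: a=3, p=4, q=3
  k=2: a=4, p=17, q=13
  k=3: a=3, p=55, q=42

55/42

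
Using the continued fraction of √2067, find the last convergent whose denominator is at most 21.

591/13

√2067 = [45; 2, 6, 2, 90, …] (period length 4).
Convergents:
  p_0/q_0 = 45/1
  p_1/q_1 = 91/2
  p_2/q_2 = 591/13
  p_3/q_3 = 1273/28
q_2 = 13 ≤ 21 < 28 = q_3, so the answer is 591/13.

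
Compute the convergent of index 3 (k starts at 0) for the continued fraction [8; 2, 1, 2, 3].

67/8

Using pₖ = aₖpₖ₋₁ + pₖ₋₂, qₖ = aₖqₖ₋₁ + qₖ₋₂ (with p₋₁=1, p₋₂=0, q₋₁=0, q₋₂=1):
  k=0: a=8, p=8, q=1
  k=1: a=2, p=17, q=2
  k=2: a=1, p=25, q=3
  k=3: a=2, p=67, q=8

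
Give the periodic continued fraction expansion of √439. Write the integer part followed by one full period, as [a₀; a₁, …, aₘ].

[20; 1, 19, 1, 40]

a₀ = ⌊√439⌋ = 20.
With m₀=0, d₀=1 and mₖ₊₁ = dₖaₖ − mₖ, dₖ₊₁ = (n − mₖ₊₁²)/dₖ, aₖ₊₁ = ⌊(a₀+mₖ₊₁)/dₖ₊₁⌋:
  k=1: m=20, d=39, a=1
  k=2: m=19, d=2, a=19
  k=3: m=19, d=39, a=1
  k=4: m=20, d=1, a=40
d=1 and a=2a₀=40 at k=4, so the next step gives (m, d) = (20, 39) again — its k=1 value — and the period has length 4.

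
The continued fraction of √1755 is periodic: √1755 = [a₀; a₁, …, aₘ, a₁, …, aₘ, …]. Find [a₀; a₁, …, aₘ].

[41; 1, 8, 3, 8, 1, 82]

a₀ = ⌊√1755⌋ = 41.
With m₀=0, d₀=1 and mₖ₊₁ = dₖaₖ − mₖ, dₖ₊₁ = (n − mₖ₊₁²)/dₖ, aₖ₊₁ = ⌊(a₀+mₖ₊₁)/dₖ₊₁⌋:
  k=1: m=41, d=74, a=1
  k=2: m=33, d=9, a=8
  k=3: m=39, d=26, a=3
  k=4: m=39, d=9, a=8
  k=5: m=33, d=74, a=1
  k=6: m=41, d=1, a=82
d=1 and a=2a₀=82 at k=6, so the next step gives (m, d) = (41, 74) again — its k=1 value — and the period has length 6.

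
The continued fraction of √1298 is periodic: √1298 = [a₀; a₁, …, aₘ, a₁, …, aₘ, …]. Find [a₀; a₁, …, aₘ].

a₀ = ⌊√1298⌋ = 36.
With m₀=0, d₀=1 and mₖ₊₁ = dₖaₖ − mₖ, dₖ₊₁ = (n − mₖ₊₁²)/dₖ, aₖ₊₁ = ⌊(a₀+mₖ₊₁)/dₖ₊₁⌋:
  k=1: m=36, d=2, a=36
  k=2: m=36, d=1, a=72
d=1 and a=2a₀=72 at k=2, so the next step gives (m, d) = (36, 2) again — its k=1 value — and the period has length 2.

[36; 36, 72]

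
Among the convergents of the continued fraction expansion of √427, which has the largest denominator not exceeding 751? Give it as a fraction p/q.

√427 = [20; 1, 1, 1, 40, …] (period length 4).
Convergents:
  p_0/q_0 = 20/1
  p_1/q_1 = 21/1
  p_2/q_2 = 41/2
  p_3/q_3 = 62/3
  p_4/q_4 = 2521/122
  p_5/q_5 = 2583/125
  p_6/q_6 = 5104/247
  p_7/q_7 = 7687/372
  p_8/q_8 = 312584/15127
q_7 = 372 ≤ 751 < 15127 = q_8, so the answer is 7687/372.

7687/372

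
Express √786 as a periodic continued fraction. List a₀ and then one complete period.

[28; 28, 56]

a₀ = ⌊√786⌋ = 28.
With m₀=0, d₀=1 and mₖ₊₁ = dₖaₖ − mₖ, dₖ₊₁ = (n − mₖ₊₁²)/dₖ, aₖ₊₁ = ⌊(a₀+mₖ₊₁)/dₖ₊₁⌋:
  k=1: m=28, d=2, a=28
  k=2: m=28, d=1, a=56
d=1 and a=2a₀=56 at k=2, so the next step gives (m, d) = (28, 2) again — its k=1 value — and the period has length 2.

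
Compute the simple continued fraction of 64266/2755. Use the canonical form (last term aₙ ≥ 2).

[23; 3, 17, 3, 17]

64266 = 23*2755 + 901
2755 = 3*901 + 52
901 = 17*52 + 17
52 = 3*17 + 1
17 = 17*1 + 0  (stop)
So 64266/2755 = [23; 3, 17, 3, 17].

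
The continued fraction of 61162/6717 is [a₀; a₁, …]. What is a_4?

12

61162 = 9·6717 + 709   →  a_0 = 9
6717 = 9·709 + 336   →  a_1 = 9
709 = 2·336 + 37   →  a_2 = 2
336 = 9·37 + 3   →  a_3 = 9
37 = 12·3 + 1   →  a_4 = 12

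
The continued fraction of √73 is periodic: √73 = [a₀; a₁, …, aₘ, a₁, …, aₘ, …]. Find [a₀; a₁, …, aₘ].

a₀ = ⌊√73⌋ = 8.
With m₀=0, d₀=1 and mₖ₊₁ = dₖaₖ − mₖ, dₖ₊₁ = (n − mₖ₊₁²)/dₖ, aₖ₊₁ = ⌊(a₀+mₖ₊₁)/dₖ₊₁⌋:
  k=1: m=8, d=9, a=1
  k=2: m=1, d=8, a=1
  k=3: m=7, d=3, a=5
  k=4: m=8, d=3, a=5
  k=5: m=7, d=8, a=1
  k=6: m=1, d=9, a=1
  k=7: m=8, d=1, a=16
d=1 and a=2a₀=16 at k=7, so the next step gives (m, d) = (8, 9) again — its k=1 value — and the period has length 7.

[8; 1, 1, 5, 5, 1, 1, 16]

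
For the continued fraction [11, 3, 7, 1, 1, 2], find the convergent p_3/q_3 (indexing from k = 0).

Using pₖ = aₖpₖ₋₁ + pₖ₋₂, qₖ = aₖqₖ₋₁ + qₖ₋₂ (with p₋₁=1, p₋₂=0, q₋₁=0, q₋₂=1):
  k=0: a=11, p=11, q=1
  k=1: a=3, p=34, q=3
  k=2: a=7, p=249, q=22
  k=3: a=1, p=283, q=25

283/25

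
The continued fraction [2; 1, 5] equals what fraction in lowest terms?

Fold from the inside: start with 5/1.
  1 + 1/5 = 6/5
  2 + 5/6 = 17/6

17/6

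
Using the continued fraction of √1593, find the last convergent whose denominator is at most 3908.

√1593 = [39; 1, 10, 2, 2, 2, 10, 1, 78, …] (period length 8).
Convergents:
  p_0/q_0 = 39/1
  p_1/q_1 = 40/1
  p_2/q_2 = 439/11
  p_3/q_3 = 918/23
  p_4/q_4 = 2275/57
  p_5/q_5 = 5468/137
  p_6/q_6 = 56955/1427
  p_7/q_7 = 62423/1564
  p_8/q_8 = 4925949/123419
q_7 = 1564 ≤ 3908 < 123419 = q_8, so the answer is 62423/1564.

62423/1564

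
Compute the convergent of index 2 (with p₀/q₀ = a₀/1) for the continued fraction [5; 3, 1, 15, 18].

Using pₖ = aₖpₖ₋₁ + pₖ₋₂, qₖ = aₖqₖ₋₁ + qₖ₋₂ (with p₋₁=1, p₋₂=0, q₋₁=0, q₋₂=1):
  k=0: a=5, p=5, q=1
  k=1: a=3, p=16, q=3
  k=2: a=1, p=21, q=4

21/4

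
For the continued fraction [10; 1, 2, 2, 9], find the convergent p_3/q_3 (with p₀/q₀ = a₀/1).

Using pₖ = aₖpₖ₋₁ + pₖ₋₂, qₖ = aₖqₖ₋₁ + qₖ₋₂ (with p₋₁=1, p₋₂=0, q₋₁=0, q₋₂=1):
  k=0: a=10, p=10, q=1
  k=1: a=1, p=11, q=1
  k=2: a=2, p=32, q=3
  k=3: a=2, p=75, q=7

75/7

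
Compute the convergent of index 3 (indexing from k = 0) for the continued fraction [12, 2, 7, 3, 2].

586/47

Using pₖ = aₖpₖ₋₁ + pₖ₋₂, qₖ = aₖqₖ₋₁ + qₖ₋₂ (with p₋₁=1, p₋₂=0, q₋₁=0, q₋₂=1):
  k=0: a=12, p=12, q=1
  k=1: a=2, p=25, q=2
  k=2: a=7, p=187, q=15
  k=3: a=3, p=586, q=47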